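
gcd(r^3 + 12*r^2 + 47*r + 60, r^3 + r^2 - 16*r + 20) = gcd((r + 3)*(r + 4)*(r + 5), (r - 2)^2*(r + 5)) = r + 5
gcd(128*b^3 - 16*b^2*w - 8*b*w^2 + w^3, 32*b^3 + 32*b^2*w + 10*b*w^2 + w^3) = 4*b + w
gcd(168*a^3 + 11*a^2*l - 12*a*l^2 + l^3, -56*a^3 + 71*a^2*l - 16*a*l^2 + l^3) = 56*a^2 - 15*a*l + l^2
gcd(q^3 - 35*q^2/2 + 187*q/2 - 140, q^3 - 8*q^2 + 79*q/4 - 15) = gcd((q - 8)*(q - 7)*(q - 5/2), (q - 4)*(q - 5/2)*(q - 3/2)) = q - 5/2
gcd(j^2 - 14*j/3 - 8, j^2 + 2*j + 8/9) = j + 4/3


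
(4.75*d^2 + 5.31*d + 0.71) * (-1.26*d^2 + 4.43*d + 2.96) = -5.985*d^4 + 14.3519*d^3 + 36.6887*d^2 + 18.8629*d + 2.1016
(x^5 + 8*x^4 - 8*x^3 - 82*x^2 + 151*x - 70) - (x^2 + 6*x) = x^5 + 8*x^4 - 8*x^3 - 83*x^2 + 145*x - 70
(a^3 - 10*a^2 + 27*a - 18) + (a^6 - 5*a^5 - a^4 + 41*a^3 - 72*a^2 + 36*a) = a^6 - 5*a^5 - a^4 + 42*a^3 - 82*a^2 + 63*a - 18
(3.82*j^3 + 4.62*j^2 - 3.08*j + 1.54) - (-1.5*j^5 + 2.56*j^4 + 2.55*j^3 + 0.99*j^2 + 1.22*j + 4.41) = 1.5*j^5 - 2.56*j^4 + 1.27*j^3 + 3.63*j^2 - 4.3*j - 2.87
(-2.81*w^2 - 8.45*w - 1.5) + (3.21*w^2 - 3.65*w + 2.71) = 0.4*w^2 - 12.1*w + 1.21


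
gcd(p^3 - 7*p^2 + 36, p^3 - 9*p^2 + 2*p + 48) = p^2 - p - 6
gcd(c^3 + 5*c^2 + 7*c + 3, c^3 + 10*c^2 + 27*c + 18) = c^2 + 4*c + 3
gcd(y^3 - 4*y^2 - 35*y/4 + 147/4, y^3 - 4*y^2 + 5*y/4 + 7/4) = y - 7/2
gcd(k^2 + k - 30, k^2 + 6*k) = k + 6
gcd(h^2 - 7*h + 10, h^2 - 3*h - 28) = 1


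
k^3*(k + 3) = k^4 + 3*k^3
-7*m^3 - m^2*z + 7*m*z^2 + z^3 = (-m + z)*(m + z)*(7*m + z)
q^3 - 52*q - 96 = (q - 8)*(q + 2)*(q + 6)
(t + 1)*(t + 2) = t^2 + 3*t + 2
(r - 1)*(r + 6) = r^2 + 5*r - 6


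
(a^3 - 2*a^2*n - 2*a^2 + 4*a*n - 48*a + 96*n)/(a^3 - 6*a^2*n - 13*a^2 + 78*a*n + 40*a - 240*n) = (a^2 - 2*a*n + 6*a - 12*n)/(a^2 - 6*a*n - 5*a + 30*n)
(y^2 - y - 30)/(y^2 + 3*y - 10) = (y - 6)/(y - 2)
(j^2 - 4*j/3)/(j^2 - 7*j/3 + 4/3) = j/(j - 1)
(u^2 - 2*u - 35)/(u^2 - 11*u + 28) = (u + 5)/(u - 4)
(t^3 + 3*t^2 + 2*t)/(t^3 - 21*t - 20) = t*(t + 2)/(t^2 - t - 20)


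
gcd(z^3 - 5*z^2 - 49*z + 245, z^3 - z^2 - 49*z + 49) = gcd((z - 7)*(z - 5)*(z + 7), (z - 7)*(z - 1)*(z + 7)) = z^2 - 49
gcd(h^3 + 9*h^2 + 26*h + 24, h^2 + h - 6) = h + 3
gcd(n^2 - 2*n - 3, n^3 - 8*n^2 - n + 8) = n + 1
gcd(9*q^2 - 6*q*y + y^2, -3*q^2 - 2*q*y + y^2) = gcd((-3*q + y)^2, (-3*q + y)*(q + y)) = -3*q + y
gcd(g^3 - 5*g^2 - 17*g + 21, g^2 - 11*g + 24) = 1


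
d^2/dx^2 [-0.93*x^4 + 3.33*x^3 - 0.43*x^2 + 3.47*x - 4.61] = -11.16*x^2 + 19.98*x - 0.86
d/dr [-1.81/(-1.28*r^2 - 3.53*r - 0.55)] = (-4.6336*r - 6.3893)/(1.28*r^2 + 3.53*r + 0.55)^2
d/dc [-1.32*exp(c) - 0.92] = -1.32*exp(c)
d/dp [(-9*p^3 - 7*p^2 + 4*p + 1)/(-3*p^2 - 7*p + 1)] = (27*p^4 + 126*p^3 + 34*p^2 - 8*p + 11)/(9*p^4 + 42*p^3 + 43*p^2 - 14*p + 1)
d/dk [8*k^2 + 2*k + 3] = 16*k + 2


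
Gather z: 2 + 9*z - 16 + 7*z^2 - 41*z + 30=7*z^2 - 32*z + 16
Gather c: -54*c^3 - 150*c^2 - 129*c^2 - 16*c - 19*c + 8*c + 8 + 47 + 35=-54*c^3 - 279*c^2 - 27*c + 90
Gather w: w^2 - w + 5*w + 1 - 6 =w^2 + 4*w - 5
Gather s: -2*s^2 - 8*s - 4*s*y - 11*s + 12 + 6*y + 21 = -2*s^2 + s*(-4*y - 19) + 6*y + 33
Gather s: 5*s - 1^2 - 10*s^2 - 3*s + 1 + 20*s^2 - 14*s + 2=10*s^2 - 12*s + 2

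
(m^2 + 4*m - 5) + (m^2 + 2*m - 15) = 2*m^2 + 6*m - 20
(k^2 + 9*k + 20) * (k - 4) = k^3 + 5*k^2 - 16*k - 80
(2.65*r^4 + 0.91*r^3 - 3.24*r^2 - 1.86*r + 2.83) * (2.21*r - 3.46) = 5.8565*r^5 - 7.1579*r^4 - 10.309*r^3 + 7.0998*r^2 + 12.6899*r - 9.7918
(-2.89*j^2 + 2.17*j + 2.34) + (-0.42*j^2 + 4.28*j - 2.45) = -3.31*j^2 + 6.45*j - 0.11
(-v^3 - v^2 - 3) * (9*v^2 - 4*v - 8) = -9*v^5 - 5*v^4 + 12*v^3 - 19*v^2 + 12*v + 24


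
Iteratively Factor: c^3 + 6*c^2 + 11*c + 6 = (c + 2)*(c^2 + 4*c + 3) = (c + 1)*(c + 2)*(c + 3)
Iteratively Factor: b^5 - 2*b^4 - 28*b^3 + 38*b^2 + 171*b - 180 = (b - 1)*(b^4 - b^3 - 29*b^2 + 9*b + 180) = (b - 3)*(b - 1)*(b^3 + 2*b^2 - 23*b - 60) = (b - 5)*(b - 3)*(b - 1)*(b^2 + 7*b + 12) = (b - 5)*(b - 3)*(b - 1)*(b + 4)*(b + 3)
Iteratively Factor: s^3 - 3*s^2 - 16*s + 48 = (s - 4)*(s^2 + s - 12) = (s - 4)*(s + 4)*(s - 3)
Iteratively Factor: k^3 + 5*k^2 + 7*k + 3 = (k + 3)*(k^2 + 2*k + 1) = (k + 1)*(k + 3)*(k + 1)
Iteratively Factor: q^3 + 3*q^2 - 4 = (q + 2)*(q^2 + q - 2) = (q - 1)*(q + 2)*(q + 2)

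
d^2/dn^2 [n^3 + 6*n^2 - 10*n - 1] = 6*n + 12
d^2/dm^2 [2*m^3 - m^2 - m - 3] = 12*m - 2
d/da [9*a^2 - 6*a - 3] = 18*a - 6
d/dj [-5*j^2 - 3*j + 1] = -10*j - 3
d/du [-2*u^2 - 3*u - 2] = -4*u - 3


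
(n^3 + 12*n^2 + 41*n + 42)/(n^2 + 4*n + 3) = (n^2 + 9*n + 14)/(n + 1)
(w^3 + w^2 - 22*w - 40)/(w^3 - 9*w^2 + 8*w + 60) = (w + 4)/(w - 6)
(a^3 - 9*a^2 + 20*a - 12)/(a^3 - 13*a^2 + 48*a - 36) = (a - 2)/(a - 6)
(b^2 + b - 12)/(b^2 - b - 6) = (b + 4)/(b + 2)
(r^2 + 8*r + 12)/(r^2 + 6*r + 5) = (r^2 + 8*r + 12)/(r^2 + 6*r + 5)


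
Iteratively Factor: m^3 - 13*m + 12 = (m + 4)*(m^2 - 4*m + 3) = (m - 1)*(m + 4)*(m - 3)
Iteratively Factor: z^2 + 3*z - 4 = (z - 1)*(z + 4)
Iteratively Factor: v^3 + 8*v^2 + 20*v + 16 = (v + 2)*(v^2 + 6*v + 8) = (v + 2)*(v + 4)*(v + 2)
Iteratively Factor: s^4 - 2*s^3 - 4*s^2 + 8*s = (s)*(s^3 - 2*s^2 - 4*s + 8) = s*(s + 2)*(s^2 - 4*s + 4) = s*(s - 2)*(s + 2)*(s - 2)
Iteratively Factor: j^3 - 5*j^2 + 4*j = (j - 1)*(j^2 - 4*j) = j*(j - 1)*(j - 4)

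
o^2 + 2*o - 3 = (o - 1)*(o + 3)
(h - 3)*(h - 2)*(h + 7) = h^3 + 2*h^2 - 29*h + 42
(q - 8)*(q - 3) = q^2 - 11*q + 24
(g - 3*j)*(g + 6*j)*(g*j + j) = g^3*j + 3*g^2*j^2 + g^2*j - 18*g*j^3 + 3*g*j^2 - 18*j^3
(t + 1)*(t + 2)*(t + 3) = t^3 + 6*t^2 + 11*t + 6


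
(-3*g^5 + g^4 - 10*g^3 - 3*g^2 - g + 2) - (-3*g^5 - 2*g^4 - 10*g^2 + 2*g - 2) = 3*g^4 - 10*g^3 + 7*g^2 - 3*g + 4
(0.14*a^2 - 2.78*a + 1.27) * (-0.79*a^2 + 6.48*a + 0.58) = -0.1106*a^4 + 3.1034*a^3 - 18.9365*a^2 + 6.6172*a + 0.7366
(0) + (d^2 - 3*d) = d^2 - 3*d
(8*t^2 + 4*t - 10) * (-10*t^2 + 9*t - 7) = -80*t^4 + 32*t^3 + 80*t^2 - 118*t + 70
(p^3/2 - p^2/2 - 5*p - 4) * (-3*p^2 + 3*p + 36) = -3*p^5/2 + 3*p^4 + 63*p^3/2 - 21*p^2 - 192*p - 144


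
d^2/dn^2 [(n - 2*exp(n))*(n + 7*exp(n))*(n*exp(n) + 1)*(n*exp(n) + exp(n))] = (4*n^4*exp(n) + 45*n^3*exp(2*n) + 20*n^3*exp(n) + n^3 - 224*n^2*exp(3*n) + 135*n^2*exp(2*n) + 44*n^2*exp(n) + 7*n^2 - 448*n*exp(3*n) - 36*n*exp(2*n) + 66*n*exp(n) + 10*n - 140*exp(3*n) - 200*exp(2*n) + 30*exp(n) + 2)*exp(n)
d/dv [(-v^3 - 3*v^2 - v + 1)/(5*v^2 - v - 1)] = (-5*v^4 + 2*v^3 + 11*v^2 - 4*v + 2)/(25*v^4 - 10*v^3 - 9*v^2 + 2*v + 1)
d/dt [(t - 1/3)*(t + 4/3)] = 2*t + 1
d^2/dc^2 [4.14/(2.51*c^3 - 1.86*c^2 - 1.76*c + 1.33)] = ((15.4008 - 62.3484*c)*(2.51*c^3 - 1.86*c^2 - 1.76*c + 1.33) + 4.14*(-15.06*c^2 + 7.44*c + 3.52)*(-7.53*c^2 + 3.72*c + 1.76))/(2.51*c^3 - 1.86*c^2 - 1.76*c + 1.33)^3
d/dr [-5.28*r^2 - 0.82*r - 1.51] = -10.56*r - 0.82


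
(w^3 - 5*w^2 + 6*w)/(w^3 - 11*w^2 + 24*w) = (w - 2)/(w - 8)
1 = 1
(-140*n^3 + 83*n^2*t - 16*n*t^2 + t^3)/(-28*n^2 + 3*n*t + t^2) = (35*n^2 - 12*n*t + t^2)/(7*n + t)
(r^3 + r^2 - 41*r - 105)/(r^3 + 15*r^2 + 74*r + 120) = (r^2 - 4*r - 21)/(r^2 + 10*r + 24)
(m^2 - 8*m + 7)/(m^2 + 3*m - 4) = (m - 7)/(m + 4)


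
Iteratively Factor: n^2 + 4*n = (n + 4)*(n)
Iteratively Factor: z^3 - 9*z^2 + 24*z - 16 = (z - 1)*(z^2 - 8*z + 16) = (z - 4)*(z - 1)*(z - 4)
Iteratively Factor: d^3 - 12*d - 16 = (d + 2)*(d^2 - 2*d - 8) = (d - 4)*(d + 2)*(d + 2)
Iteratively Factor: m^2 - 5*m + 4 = (m - 1)*(m - 4)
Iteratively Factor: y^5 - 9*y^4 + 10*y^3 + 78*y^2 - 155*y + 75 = (y + 3)*(y^4 - 12*y^3 + 46*y^2 - 60*y + 25) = (y - 5)*(y + 3)*(y^3 - 7*y^2 + 11*y - 5) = (y - 5)^2*(y + 3)*(y^2 - 2*y + 1) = (y - 5)^2*(y - 1)*(y + 3)*(y - 1)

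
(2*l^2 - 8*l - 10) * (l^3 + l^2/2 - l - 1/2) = 2*l^5 - 7*l^4 - 16*l^3 + 2*l^2 + 14*l + 5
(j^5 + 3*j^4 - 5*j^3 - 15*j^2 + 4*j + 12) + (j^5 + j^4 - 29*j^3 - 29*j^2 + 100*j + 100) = 2*j^5 + 4*j^4 - 34*j^3 - 44*j^2 + 104*j + 112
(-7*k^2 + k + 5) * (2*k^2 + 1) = -14*k^4 + 2*k^3 + 3*k^2 + k + 5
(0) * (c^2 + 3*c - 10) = 0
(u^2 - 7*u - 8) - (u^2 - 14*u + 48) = 7*u - 56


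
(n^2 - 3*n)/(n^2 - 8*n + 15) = n/(n - 5)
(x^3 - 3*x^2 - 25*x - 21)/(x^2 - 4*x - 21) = x + 1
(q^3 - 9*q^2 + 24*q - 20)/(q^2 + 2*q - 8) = (q^2 - 7*q + 10)/(q + 4)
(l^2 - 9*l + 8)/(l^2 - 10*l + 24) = (l^2 - 9*l + 8)/(l^2 - 10*l + 24)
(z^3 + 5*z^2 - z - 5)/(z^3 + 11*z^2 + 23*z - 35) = (z + 1)/(z + 7)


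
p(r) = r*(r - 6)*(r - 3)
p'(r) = r*(r - 6) + r*(r - 3) + (r - 6)*(r - 3)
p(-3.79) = -251.94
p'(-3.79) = 129.31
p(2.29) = 6.03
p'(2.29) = -7.49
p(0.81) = 9.21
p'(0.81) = 5.39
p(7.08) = 31.20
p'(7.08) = 40.94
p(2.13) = 7.17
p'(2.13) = -6.73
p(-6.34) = -730.72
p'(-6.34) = 252.71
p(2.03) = 7.82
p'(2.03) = -6.18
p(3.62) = -5.34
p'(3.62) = -7.85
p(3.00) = 0.00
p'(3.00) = -9.00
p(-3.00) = -162.00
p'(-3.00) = 99.00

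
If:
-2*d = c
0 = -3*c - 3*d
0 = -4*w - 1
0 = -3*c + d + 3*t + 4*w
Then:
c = 0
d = 0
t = 1/3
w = -1/4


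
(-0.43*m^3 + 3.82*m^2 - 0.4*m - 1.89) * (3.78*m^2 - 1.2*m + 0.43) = -1.6254*m^5 + 14.9556*m^4 - 6.2809*m^3 - 5.0216*m^2 + 2.096*m - 0.8127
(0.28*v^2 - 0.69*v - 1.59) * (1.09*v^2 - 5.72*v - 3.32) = 0.3052*v^4 - 2.3537*v^3 + 1.2841*v^2 + 11.3856*v + 5.2788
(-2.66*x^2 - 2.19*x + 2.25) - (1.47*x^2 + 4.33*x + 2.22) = -4.13*x^2 - 6.52*x + 0.0299999999999998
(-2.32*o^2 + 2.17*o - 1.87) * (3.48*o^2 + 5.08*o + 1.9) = -8.0736*o^4 - 4.234*o^3 + 0.108000000000001*o^2 - 5.3766*o - 3.553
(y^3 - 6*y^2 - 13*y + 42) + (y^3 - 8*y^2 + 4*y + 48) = 2*y^3 - 14*y^2 - 9*y + 90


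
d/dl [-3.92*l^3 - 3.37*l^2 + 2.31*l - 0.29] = -11.76*l^2 - 6.74*l + 2.31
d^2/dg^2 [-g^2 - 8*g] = -2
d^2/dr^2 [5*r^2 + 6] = 10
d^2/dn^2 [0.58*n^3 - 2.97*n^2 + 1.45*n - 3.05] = 3.48*n - 5.94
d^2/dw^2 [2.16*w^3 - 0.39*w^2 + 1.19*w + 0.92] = 12.96*w - 0.78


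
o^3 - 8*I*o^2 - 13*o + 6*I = (o - 6*I)*(o - I)^2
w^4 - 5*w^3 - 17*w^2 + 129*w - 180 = (w - 4)*(w - 3)^2*(w + 5)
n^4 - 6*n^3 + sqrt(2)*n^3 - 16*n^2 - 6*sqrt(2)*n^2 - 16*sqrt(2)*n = n*(n - 8)*(n + 2)*(n + sqrt(2))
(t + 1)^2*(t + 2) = t^3 + 4*t^2 + 5*t + 2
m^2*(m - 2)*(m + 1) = m^4 - m^3 - 2*m^2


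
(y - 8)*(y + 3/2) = y^2 - 13*y/2 - 12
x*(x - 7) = x^2 - 7*x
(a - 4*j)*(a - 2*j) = a^2 - 6*a*j + 8*j^2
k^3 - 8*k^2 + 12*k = k*(k - 6)*(k - 2)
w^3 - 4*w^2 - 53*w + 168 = (w - 8)*(w - 3)*(w + 7)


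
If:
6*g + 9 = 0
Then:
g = -3/2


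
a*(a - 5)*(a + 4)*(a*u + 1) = a^4*u - a^3*u + a^3 - 20*a^2*u - a^2 - 20*a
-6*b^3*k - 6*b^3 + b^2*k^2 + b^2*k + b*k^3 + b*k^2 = (-2*b + k)*(3*b + k)*(b*k + b)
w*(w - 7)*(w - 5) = w^3 - 12*w^2 + 35*w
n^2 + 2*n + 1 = (n + 1)^2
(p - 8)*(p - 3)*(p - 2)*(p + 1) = p^4 - 12*p^3 + 33*p^2 - 2*p - 48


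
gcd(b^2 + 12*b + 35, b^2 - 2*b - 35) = b + 5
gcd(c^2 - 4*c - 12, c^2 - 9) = 1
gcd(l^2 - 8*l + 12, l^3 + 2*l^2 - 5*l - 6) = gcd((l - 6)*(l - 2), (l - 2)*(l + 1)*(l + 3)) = l - 2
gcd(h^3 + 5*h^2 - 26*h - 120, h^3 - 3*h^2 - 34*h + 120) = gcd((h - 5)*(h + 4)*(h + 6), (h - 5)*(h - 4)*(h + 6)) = h^2 + h - 30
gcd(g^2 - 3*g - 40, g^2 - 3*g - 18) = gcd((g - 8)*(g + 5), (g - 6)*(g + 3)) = 1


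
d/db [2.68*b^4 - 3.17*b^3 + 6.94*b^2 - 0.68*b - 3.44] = 10.72*b^3 - 9.51*b^2 + 13.88*b - 0.68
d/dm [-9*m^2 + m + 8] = 1 - 18*m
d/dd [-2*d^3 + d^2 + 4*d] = -6*d^2 + 2*d + 4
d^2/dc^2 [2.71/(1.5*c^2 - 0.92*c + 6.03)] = (-12.195*c^2 + 7.4796*c + 2.71*(3.0*c - 0.92)*(6.0*c - 1.84) - 49.0239)/(1.5*c^2 - 0.92*c + 6.03)^3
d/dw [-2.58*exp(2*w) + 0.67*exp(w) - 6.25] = (0.67 - 5.16*exp(w))*exp(w)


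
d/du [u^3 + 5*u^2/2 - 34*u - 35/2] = 3*u^2 + 5*u - 34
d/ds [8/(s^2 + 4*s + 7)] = 16*(-s - 2)/(s^2 + 4*s + 7)^2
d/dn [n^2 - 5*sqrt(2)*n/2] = 2*n - 5*sqrt(2)/2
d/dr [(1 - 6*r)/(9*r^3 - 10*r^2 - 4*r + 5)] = (108*r^3 - 87*r^2 + 20*r - 26)/(81*r^6 - 180*r^5 + 28*r^4 + 170*r^3 - 84*r^2 - 40*r + 25)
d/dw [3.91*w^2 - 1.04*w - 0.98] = 7.82*w - 1.04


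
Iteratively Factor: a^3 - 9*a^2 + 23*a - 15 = (a - 5)*(a^2 - 4*a + 3) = (a - 5)*(a - 3)*(a - 1)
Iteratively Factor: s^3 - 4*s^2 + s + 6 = (s - 3)*(s^2 - s - 2) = (s - 3)*(s - 2)*(s + 1)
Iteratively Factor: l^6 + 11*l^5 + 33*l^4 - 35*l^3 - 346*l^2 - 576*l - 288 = (l + 4)*(l^5 + 7*l^4 + 5*l^3 - 55*l^2 - 126*l - 72) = (l + 3)*(l + 4)*(l^4 + 4*l^3 - 7*l^2 - 34*l - 24) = (l + 1)*(l + 3)*(l + 4)*(l^3 + 3*l^2 - 10*l - 24) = (l + 1)*(l + 3)*(l + 4)^2*(l^2 - l - 6) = (l + 1)*(l + 2)*(l + 3)*(l + 4)^2*(l - 3)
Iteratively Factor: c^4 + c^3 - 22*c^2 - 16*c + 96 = (c - 4)*(c^3 + 5*c^2 - 2*c - 24) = (c - 4)*(c - 2)*(c^2 + 7*c + 12) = (c - 4)*(c - 2)*(c + 4)*(c + 3)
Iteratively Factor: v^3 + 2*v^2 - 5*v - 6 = (v + 3)*(v^2 - v - 2) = (v - 2)*(v + 3)*(v + 1)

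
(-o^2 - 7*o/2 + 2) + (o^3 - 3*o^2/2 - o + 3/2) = o^3 - 5*o^2/2 - 9*o/2 + 7/2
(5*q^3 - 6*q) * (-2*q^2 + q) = -10*q^5 + 5*q^4 + 12*q^3 - 6*q^2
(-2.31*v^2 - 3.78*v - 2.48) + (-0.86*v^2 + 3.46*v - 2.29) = -3.17*v^2 - 0.32*v - 4.77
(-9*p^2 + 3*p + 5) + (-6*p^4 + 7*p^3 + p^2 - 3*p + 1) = -6*p^4 + 7*p^3 - 8*p^2 + 6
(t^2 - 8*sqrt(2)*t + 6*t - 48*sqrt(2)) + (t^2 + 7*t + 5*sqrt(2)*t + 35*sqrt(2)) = 2*t^2 - 3*sqrt(2)*t + 13*t - 13*sqrt(2)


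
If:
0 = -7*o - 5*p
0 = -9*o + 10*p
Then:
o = 0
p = 0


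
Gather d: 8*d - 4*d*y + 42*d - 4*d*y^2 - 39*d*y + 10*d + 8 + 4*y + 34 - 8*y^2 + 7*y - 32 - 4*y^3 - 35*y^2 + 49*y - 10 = d*(-4*y^2 - 43*y + 60) - 4*y^3 - 43*y^2 + 60*y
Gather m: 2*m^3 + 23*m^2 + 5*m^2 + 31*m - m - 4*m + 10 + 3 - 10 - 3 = 2*m^3 + 28*m^2 + 26*m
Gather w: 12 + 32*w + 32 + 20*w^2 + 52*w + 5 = 20*w^2 + 84*w + 49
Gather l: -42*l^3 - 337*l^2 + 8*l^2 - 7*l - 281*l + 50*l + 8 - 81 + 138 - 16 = -42*l^3 - 329*l^2 - 238*l + 49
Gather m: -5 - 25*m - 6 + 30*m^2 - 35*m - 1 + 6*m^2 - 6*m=36*m^2 - 66*m - 12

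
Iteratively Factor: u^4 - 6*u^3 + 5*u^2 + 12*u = (u + 1)*(u^3 - 7*u^2 + 12*u) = (u - 3)*(u + 1)*(u^2 - 4*u) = (u - 4)*(u - 3)*(u + 1)*(u)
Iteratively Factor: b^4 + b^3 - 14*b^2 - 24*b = (b + 3)*(b^3 - 2*b^2 - 8*b) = b*(b + 3)*(b^2 - 2*b - 8) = b*(b + 2)*(b + 3)*(b - 4)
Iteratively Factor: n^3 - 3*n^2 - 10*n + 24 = (n - 4)*(n^2 + n - 6) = (n - 4)*(n + 3)*(n - 2)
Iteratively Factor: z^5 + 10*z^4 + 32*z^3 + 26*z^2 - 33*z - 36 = (z + 4)*(z^4 + 6*z^3 + 8*z^2 - 6*z - 9) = (z + 3)*(z + 4)*(z^3 + 3*z^2 - z - 3) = (z + 3)^2*(z + 4)*(z^2 - 1) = (z + 1)*(z + 3)^2*(z + 4)*(z - 1)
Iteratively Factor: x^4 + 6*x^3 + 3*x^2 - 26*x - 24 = (x - 2)*(x^3 + 8*x^2 + 19*x + 12) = (x - 2)*(x + 3)*(x^2 + 5*x + 4) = (x - 2)*(x + 3)*(x + 4)*(x + 1)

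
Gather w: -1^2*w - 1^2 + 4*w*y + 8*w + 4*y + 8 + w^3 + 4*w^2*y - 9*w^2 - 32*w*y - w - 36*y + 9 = w^3 + w^2*(4*y - 9) + w*(6 - 28*y) - 32*y + 16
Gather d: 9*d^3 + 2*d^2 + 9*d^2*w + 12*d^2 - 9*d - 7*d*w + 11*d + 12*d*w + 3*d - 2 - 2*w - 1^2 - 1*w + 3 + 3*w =9*d^3 + d^2*(9*w + 14) + d*(5*w + 5)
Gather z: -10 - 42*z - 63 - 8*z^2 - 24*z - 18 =-8*z^2 - 66*z - 91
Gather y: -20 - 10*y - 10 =-10*y - 30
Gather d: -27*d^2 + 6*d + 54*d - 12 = -27*d^2 + 60*d - 12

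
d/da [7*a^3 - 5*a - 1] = 21*a^2 - 5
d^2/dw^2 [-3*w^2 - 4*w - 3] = -6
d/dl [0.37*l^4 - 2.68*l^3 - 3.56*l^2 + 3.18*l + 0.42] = 1.48*l^3 - 8.04*l^2 - 7.12*l + 3.18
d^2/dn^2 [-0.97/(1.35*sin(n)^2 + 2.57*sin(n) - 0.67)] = (7.0713*sin(n)^4 + 10.096245*sin(n)^3 - 0.690737000000002*sin(n)^2 - 18.522247*sin(n) - 14.568236)/(1.35*sin(n)^2 + 2.57*sin(n) - 0.67)^3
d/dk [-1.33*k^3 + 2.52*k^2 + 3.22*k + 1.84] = -3.99*k^2 + 5.04*k + 3.22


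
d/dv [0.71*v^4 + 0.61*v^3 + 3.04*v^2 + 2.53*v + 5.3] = 2.84*v^3 + 1.83*v^2 + 6.08*v + 2.53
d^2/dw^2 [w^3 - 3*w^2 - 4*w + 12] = 6*w - 6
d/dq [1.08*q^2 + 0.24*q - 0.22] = 2.16*q + 0.24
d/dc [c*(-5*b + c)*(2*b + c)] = -10*b^2 - 6*b*c + 3*c^2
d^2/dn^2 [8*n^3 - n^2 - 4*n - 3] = 48*n - 2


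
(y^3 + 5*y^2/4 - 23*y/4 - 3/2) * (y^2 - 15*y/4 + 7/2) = y^5 - 5*y^4/2 - 111*y^3/16 + 391*y^2/16 - 29*y/2 - 21/4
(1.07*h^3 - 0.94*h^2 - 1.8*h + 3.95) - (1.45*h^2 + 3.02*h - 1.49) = 1.07*h^3 - 2.39*h^2 - 4.82*h + 5.44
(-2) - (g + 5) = -g - 7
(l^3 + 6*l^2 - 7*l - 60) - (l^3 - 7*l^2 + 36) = 13*l^2 - 7*l - 96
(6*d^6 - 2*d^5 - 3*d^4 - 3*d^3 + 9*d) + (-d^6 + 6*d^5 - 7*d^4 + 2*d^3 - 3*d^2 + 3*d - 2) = 5*d^6 + 4*d^5 - 10*d^4 - d^3 - 3*d^2 + 12*d - 2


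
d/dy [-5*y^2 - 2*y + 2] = -10*y - 2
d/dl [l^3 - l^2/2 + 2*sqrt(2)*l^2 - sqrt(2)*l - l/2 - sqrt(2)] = 3*l^2 - l + 4*sqrt(2)*l - sqrt(2) - 1/2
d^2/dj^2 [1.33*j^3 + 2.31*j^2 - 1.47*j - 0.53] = 7.98*j + 4.62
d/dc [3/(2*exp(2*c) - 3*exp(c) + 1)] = (9 - 12*exp(c))*exp(c)/(2*exp(2*c) - 3*exp(c) + 1)^2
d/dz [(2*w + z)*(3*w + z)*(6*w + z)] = 36*w^2 + 22*w*z + 3*z^2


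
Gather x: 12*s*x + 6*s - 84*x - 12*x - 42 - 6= 6*s + x*(12*s - 96) - 48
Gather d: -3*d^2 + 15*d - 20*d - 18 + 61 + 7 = -3*d^2 - 5*d + 50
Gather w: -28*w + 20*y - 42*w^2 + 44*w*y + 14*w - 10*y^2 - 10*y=-42*w^2 + w*(44*y - 14) - 10*y^2 + 10*y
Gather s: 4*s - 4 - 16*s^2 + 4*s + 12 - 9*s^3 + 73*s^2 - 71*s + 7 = -9*s^3 + 57*s^2 - 63*s + 15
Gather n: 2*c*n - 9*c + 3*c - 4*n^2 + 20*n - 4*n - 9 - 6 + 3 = -6*c - 4*n^2 + n*(2*c + 16) - 12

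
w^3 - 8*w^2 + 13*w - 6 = (w - 6)*(w - 1)^2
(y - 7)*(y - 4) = y^2 - 11*y + 28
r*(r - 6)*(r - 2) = r^3 - 8*r^2 + 12*r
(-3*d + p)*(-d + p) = 3*d^2 - 4*d*p + p^2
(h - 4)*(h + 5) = h^2 + h - 20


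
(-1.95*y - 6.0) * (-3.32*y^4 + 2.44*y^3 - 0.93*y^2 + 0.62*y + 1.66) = 6.474*y^5 + 15.162*y^4 - 12.8265*y^3 + 4.371*y^2 - 6.957*y - 9.96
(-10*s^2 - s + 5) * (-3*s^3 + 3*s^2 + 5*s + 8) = 30*s^5 - 27*s^4 - 68*s^3 - 70*s^2 + 17*s + 40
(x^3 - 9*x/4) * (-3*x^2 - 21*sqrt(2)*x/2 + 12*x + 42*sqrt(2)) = -3*x^5 - 21*sqrt(2)*x^4/2 + 12*x^4 + 27*x^3/4 + 42*sqrt(2)*x^3 - 27*x^2 + 189*sqrt(2)*x^2/8 - 189*sqrt(2)*x/2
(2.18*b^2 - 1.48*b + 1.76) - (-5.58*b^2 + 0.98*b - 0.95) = 7.76*b^2 - 2.46*b + 2.71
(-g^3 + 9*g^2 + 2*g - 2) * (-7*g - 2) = 7*g^4 - 61*g^3 - 32*g^2 + 10*g + 4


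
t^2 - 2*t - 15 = (t - 5)*(t + 3)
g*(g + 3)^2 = g^3 + 6*g^2 + 9*g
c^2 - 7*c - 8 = (c - 8)*(c + 1)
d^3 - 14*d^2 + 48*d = d*(d - 8)*(d - 6)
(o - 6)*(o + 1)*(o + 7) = o^3 + 2*o^2 - 41*o - 42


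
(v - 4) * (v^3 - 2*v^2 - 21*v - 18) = v^4 - 6*v^3 - 13*v^2 + 66*v + 72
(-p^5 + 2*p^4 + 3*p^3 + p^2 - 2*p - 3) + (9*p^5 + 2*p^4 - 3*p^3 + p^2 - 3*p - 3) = 8*p^5 + 4*p^4 + 2*p^2 - 5*p - 6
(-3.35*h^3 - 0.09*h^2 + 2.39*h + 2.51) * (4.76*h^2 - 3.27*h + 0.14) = -15.946*h^5 + 10.5261*h^4 + 11.2017*h^3 + 4.1197*h^2 - 7.8731*h + 0.3514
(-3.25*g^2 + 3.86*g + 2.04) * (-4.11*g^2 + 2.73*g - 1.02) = 13.3575*g^4 - 24.7371*g^3 + 5.4684*g^2 + 1.632*g - 2.0808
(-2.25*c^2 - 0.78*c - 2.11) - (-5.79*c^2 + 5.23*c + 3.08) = 3.54*c^2 - 6.01*c - 5.19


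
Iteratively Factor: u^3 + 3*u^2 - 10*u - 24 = (u - 3)*(u^2 + 6*u + 8) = (u - 3)*(u + 2)*(u + 4)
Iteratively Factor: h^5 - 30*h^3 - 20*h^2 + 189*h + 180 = (h - 5)*(h^4 + 5*h^3 - 5*h^2 - 45*h - 36) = (h - 5)*(h - 3)*(h^3 + 8*h^2 + 19*h + 12) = (h - 5)*(h - 3)*(h + 1)*(h^2 + 7*h + 12) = (h - 5)*(h - 3)*(h + 1)*(h + 3)*(h + 4)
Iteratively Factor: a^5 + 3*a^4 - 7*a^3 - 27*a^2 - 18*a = (a - 3)*(a^4 + 6*a^3 + 11*a^2 + 6*a) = (a - 3)*(a + 2)*(a^3 + 4*a^2 + 3*a) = a*(a - 3)*(a + 2)*(a^2 + 4*a + 3) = a*(a - 3)*(a + 1)*(a + 2)*(a + 3)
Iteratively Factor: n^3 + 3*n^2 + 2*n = (n + 1)*(n^2 + 2*n) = (n + 1)*(n + 2)*(n)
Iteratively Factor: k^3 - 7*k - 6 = (k - 3)*(k^2 + 3*k + 2) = (k - 3)*(k + 2)*(k + 1)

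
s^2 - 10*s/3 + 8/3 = (s - 2)*(s - 4/3)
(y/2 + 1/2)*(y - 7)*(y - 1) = y^3/2 - 7*y^2/2 - y/2 + 7/2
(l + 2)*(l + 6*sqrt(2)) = l^2 + 2*l + 6*sqrt(2)*l + 12*sqrt(2)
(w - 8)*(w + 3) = w^2 - 5*w - 24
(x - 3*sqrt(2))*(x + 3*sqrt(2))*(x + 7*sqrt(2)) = x^3 + 7*sqrt(2)*x^2 - 18*x - 126*sqrt(2)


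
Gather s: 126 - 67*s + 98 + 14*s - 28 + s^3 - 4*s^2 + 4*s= s^3 - 4*s^2 - 49*s + 196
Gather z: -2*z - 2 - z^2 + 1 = -z^2 - 2*z - 1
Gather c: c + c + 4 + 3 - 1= 2*c + 6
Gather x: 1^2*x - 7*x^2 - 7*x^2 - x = -14*x^2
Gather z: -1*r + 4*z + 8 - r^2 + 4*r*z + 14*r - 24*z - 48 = -r^2 + 13*r + z*(4*r - 20) - 40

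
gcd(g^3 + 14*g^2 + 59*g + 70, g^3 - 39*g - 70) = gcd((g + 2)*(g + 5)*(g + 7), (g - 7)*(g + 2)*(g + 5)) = g^2 + 7*g + 10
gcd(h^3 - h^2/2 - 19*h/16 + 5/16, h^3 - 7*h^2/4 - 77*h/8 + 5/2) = h - 1/4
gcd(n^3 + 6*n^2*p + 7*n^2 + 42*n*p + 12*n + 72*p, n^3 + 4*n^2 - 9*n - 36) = n^2 + 7*n + 12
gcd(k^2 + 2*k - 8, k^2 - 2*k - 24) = k + 4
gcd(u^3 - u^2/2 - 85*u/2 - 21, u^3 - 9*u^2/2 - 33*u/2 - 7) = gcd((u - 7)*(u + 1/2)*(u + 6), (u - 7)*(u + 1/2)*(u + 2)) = u^2 - 13*u/2 - 7/2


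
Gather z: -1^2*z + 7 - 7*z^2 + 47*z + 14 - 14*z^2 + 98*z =-21*z^2 + 144*z + 21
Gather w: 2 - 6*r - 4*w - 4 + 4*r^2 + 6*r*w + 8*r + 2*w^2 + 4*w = 4*r^2 + 6*r*w + 2*r + 2*w^2 - 2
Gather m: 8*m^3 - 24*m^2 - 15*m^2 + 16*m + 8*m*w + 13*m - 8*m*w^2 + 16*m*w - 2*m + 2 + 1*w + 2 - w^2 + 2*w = 8*m^3 - 39*m^2 + m*(-8*w^2 + 24*w + 27) - w^2 + 3*w + 4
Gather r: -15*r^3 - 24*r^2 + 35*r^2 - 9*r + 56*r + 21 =-15*r^3 + 11*r^2 + 47*r + 21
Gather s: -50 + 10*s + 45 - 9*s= s - 5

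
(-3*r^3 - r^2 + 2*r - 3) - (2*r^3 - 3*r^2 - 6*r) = -5*r^3 + 2*r^2 + 8*r - 3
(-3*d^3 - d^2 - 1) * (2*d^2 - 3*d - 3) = -6*d^5 + 7*d^4 + 12*d^3 + d^2 + 3*d + 3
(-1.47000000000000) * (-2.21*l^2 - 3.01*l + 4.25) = 3.2487*l^2 + 4.4247*l - 6.2475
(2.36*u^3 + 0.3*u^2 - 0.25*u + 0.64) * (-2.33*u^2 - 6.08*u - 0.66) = -5.4988*u^5 - 15.0478*u^4 - 2.7991*u^3 - 0.1692*u^2 - 3.7262*u - 0.4224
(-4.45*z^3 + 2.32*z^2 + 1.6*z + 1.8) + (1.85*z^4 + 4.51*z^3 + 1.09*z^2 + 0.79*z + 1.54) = 1.85*z^4 + 0.0599999999999996*z^3 + 3.41*z^2 + 2.39*z + 3.34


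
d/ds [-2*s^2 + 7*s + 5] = 7 - 4*s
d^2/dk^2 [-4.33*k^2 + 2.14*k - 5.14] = -8.66000000000000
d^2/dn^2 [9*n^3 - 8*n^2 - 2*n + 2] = 54*n - 16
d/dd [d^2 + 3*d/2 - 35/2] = 2*d + 3/2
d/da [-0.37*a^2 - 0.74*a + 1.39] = -0.74*a - 0.74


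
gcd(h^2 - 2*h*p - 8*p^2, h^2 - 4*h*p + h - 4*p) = -h + 4*p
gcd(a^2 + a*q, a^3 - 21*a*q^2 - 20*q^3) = a + q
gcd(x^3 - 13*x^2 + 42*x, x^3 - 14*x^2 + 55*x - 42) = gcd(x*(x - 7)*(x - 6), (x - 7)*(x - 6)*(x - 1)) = x^2 - 13*x + 42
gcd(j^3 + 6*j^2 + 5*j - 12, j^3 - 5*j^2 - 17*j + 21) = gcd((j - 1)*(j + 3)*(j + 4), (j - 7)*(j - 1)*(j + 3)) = j^2 + 2*j - 3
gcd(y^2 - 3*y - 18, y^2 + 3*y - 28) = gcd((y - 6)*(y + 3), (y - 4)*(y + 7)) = 1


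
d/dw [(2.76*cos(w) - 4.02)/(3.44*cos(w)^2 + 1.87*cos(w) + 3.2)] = (9.4944*cos(w)^2 - 27.6576*cos(w) - 16.3494)*sin(w)/(11.8336*cos(w)^4 + 12.8656*cos(w)^3 + 25.5129*cos(w)^2 + 11.968*cos(w) + 10.24)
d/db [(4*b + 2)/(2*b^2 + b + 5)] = 2*(-4*b^2 - 4*b + 9)/(4*b^4 + 4*b^3 + 21*b^2 + 10*b + 25)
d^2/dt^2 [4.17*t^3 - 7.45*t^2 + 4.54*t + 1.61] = 25.02*t - 14.9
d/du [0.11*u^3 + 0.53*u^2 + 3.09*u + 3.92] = 0.33*u^2 + 1.06*u + 3.09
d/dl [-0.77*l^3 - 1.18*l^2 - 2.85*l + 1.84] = -2.31*l^2 - 2.36*l - 2.85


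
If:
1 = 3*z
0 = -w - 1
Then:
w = -1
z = 1/3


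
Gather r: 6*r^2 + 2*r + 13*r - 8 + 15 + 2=6*r^2 + 15*r + 9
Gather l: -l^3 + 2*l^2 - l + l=-l^3 + 2*l^2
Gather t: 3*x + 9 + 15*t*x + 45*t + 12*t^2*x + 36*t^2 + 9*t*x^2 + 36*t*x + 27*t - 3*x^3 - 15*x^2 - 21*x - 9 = t^2*(12*x + 36) + t*(9*x^2 + 51*x + 72) - 3*x^3 - 15*x^2 - 18*x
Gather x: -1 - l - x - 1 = -l - x - 2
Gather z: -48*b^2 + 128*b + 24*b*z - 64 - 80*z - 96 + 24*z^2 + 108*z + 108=-48*b^2 + 128*b + 24*z^2 + z*(24*b + 28) - 52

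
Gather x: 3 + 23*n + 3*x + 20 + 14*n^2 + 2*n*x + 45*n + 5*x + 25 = 14*n^2 + 68*n + x*(2*n + 8) + 48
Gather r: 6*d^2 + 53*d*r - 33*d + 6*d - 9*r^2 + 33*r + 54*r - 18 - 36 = 6*d^2 - 27*d - 9*r^2 + r*(53*d + 87) - 54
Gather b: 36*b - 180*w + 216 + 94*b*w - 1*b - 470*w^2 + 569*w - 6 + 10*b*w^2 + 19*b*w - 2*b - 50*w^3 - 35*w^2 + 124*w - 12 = b*(10*w^2 + 113*w + 33) - 50*w^3 - 505*w^2 + 513*w + 198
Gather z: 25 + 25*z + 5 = 25*z + 30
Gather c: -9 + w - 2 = w - 11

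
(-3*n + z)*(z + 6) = -3*n*z - 18*n + z^2 + 6*z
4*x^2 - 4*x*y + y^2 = (-2*x + y)^2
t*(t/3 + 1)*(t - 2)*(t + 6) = t^4/3 + 7*t^3/3 - 12*t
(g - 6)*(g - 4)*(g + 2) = g^3 - 8*g^2 + 4*g + 48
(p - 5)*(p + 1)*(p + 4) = p^3 - 21*p - 20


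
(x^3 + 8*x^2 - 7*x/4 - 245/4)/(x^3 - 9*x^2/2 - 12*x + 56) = (2*x^2 + 9*x - 35)/(2*(x^2 - 8*x + 16))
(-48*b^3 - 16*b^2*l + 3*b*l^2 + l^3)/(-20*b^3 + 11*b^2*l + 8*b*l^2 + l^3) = (12*b^2 + b*l - l^2)/(5*b^2 - 4*b*l - l^2)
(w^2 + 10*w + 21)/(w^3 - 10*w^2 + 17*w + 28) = (w^2 + 10*w + 21)/(w^3 - 10*w^2 + 17*w + 28)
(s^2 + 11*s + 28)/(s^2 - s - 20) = (s + 7)/(s - 5)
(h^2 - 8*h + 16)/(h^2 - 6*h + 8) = (h - 4)/(h - 2)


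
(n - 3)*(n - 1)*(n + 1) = n^3 - 3*n^2 - n + 3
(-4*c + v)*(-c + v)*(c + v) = 4*c^3 - c^2*v - 4*c*v^2 + v^3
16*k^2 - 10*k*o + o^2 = (-8*k + o)*(-2*k + o)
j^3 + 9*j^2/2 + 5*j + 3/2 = (j + 1/2)*(j + 1)*(j + 3)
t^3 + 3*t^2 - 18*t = t*(t - 3)*(t + 6)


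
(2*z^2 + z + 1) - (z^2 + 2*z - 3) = z^2 - z + 4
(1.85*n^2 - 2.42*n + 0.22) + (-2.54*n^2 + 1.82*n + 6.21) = -0.69*n^2 - 0.6*n + 6.43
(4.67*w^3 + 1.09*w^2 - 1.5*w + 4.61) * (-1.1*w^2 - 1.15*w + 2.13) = -5.137*w^5 - 6.5695*w^4 + 10.3436*w^3 - 1.0243*w^2 - 8.4965*w + 9.8193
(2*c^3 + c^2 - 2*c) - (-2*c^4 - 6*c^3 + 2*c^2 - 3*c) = 2*c^4 + 8*c^3 - c^2 + c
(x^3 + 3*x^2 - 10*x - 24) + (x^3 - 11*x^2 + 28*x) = 2*x^3 - 8*x^2 + 18*x - 24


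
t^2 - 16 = (t - 4)*(t + 4)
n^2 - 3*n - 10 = (n - 5)*(n + 2)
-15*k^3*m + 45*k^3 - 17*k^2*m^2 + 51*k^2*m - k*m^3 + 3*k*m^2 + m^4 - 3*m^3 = (-5*k + m)*(k + m)*(3*k + m)*(m - 3)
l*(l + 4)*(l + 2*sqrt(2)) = l^3 + 2*sqrt(2)*l^2 + 4*l^2 + 8*sqrt(2)*l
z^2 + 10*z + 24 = (z + 4)*(z + 6)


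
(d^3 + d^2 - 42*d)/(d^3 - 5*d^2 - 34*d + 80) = d*(d^2 + d - 42)/(d^3 - 5*d^2 - 34*d + 80)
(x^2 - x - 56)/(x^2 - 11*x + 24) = (x + 7)/(x - 3)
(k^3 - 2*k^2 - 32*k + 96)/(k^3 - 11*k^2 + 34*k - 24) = (k^2 + 2*k - 24)/(k^2 - 7*k + 6)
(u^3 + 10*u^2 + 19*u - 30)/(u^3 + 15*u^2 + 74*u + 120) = (u - 1)/(u + 4)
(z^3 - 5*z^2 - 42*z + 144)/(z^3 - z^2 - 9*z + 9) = (z^2 - 2*z - 48)/(z^2 + 2*z - 3)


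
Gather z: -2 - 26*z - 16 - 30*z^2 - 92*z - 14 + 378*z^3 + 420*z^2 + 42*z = 378*z^3 + 390*z^2 - 76*z - 32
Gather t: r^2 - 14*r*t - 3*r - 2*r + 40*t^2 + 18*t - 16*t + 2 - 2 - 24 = r^2 - 5*r + 40*t^2 + t*(2 - 14*r) - 24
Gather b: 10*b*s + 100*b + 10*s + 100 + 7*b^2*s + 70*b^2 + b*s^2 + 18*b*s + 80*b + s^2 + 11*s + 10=b^2*(7*s + 70) + b*(s^2 + 28*s + 180) + s^2 + 21*s + 110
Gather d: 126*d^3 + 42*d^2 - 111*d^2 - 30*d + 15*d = 126*d^3 - 69*d^2 - 15*d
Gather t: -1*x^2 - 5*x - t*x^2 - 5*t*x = t*(-x^2 - 5*x) - x^2 - 5*x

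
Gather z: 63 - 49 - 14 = 0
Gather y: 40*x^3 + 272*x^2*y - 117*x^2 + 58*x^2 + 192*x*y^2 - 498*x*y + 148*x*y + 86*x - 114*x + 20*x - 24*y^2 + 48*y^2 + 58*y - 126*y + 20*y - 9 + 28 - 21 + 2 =40*x^3 - 59*x^2 - 8*x + y^2*(192*x + 24) + y*(272*x^2 - 350*x - 48)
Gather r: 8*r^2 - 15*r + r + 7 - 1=8*r^2 - 14*r + 6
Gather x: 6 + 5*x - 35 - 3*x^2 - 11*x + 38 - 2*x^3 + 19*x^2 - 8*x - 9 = -2*x^3 + 16*x^2 - 14*x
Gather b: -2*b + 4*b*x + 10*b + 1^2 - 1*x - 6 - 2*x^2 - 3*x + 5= b*(4*x + 8) - 2*x^2 - 4*x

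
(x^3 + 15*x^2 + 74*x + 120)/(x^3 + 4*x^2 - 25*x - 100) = (x + 6)/(x - 5)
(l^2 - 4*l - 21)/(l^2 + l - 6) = (l - 7)/(l - 2)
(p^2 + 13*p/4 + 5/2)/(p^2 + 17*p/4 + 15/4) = (p + 2)/(p + 3)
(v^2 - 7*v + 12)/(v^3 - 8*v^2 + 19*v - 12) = 1/(v - 1)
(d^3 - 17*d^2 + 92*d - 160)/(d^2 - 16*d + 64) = (d^2 - 9*d + 20)/(d - 8)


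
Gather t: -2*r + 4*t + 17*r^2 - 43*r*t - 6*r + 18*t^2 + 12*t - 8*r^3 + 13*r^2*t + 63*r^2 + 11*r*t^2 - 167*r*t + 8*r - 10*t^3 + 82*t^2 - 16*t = -8*r^3 + 80*r^2 - 10*t^3 + t^2*(11*r + 100) + t*(13*r^2 - 210*r)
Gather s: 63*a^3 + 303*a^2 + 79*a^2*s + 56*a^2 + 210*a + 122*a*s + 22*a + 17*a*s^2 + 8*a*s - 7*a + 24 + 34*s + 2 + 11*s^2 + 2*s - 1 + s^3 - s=63*a^3 + 359*a^2 + 225*a + s^3 + s^2*(17*a + 11) + s*(79*a^2 + 130*a + 35) + 25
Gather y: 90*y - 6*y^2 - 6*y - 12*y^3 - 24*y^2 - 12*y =-12*y^3 - 30*y^2 + 72*y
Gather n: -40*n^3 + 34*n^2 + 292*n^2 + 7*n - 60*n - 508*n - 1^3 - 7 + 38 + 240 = -40*n^3 + 326*n^2 - 561*n + 270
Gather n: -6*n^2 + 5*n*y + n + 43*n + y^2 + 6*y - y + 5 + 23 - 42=-6*n^2 + n*(5*y + 44) + y^2 + 5*y - 14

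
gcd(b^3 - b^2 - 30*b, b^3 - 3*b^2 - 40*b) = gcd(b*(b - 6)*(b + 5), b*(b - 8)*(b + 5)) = b^2 + 5*b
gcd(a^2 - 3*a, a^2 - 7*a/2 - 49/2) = 1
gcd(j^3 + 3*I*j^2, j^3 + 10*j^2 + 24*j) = j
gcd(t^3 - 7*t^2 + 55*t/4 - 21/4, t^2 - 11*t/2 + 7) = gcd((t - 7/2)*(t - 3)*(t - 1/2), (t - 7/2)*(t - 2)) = t - 7/2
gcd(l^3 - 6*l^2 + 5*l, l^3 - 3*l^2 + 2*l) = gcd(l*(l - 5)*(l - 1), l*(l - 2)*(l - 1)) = l^2 - l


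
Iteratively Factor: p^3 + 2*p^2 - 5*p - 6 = (p + 3)*(p^2 - p - 2) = (p + 1)*(p + 3)*(p - 2)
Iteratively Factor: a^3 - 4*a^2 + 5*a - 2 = (a - 1)*(a^2 - 3*a + 2) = (a - 1)^2*(a - 2)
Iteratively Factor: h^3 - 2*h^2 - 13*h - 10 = (h - 5)*(h^2 + 3*h + 2) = (h - 5)*(h + 2)*(h + 1)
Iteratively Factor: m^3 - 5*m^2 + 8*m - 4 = (m - 1)*(m^2 - 4*m + 4) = (m - 2)*(m - 1)*(m - 2)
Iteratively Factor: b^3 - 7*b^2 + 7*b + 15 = (b - 5)*(b^2 - 2*b - 3) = (b - 5)*(b + 1)*(b - 3)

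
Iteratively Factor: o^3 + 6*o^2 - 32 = (o + 4)*(o^2 + 2*o - 8) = (o - 2)*(o + 4)*(o + 4)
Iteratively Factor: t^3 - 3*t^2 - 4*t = (t + 1)*(t^2 - 4*t) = t*(t + 1)*(t - 4)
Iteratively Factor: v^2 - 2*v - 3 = (v - 3)*(v + 1)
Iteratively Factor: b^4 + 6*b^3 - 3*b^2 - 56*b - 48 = (b + 4)*(b^3 + 2*b^2 - 11*b - 12) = (b + 1)*(b + 4)*(b^2 + b - 12) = (b + 1)*(b + 4)^2*(b - 3)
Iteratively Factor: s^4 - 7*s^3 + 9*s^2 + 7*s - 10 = (s - 2)*(s^3 - 5*s^2 - s + 5) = (s - 2)*(s - 1)*(s^2 - 4*s - 5) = (s - 2)*(s - 1)*(s + 1)*(s - 5)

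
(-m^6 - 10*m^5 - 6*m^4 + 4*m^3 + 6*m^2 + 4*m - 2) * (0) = 0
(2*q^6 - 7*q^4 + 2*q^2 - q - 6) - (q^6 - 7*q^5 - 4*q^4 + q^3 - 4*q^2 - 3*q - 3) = q^6 + 7*q^5 - 3*q^4 - q^3 + 6*q^2 + 2*q - 3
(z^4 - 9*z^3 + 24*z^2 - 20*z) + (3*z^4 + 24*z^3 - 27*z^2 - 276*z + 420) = 4*z^4 + 15*z^3 - 3*z^2 - 296*z + 420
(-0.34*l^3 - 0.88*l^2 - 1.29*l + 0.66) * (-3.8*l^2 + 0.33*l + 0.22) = 1.292*l^5 + 3.2318*l^4 + 4.5368*l^3 - 3.1273*l^2 - 0.066*l + 0.1452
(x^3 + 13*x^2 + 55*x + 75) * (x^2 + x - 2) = x^5 + 14*x^4 + 66*x^3 + 104*x^2 - 35*x - 150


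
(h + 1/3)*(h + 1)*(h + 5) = h^3 + 19*h^2/3 + 7*h + 5/3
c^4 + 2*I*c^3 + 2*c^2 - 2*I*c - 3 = (c - 1)*(c + 1)*(c - I)*(c + 3*I)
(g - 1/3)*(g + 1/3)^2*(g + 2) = g^4 + 7*g^3/3 + 5*g^2/9 - 7*g/27 - 2/27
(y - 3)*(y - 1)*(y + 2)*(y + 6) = y^4 + 4*y^3 - 17*y^2 - 24*y + 36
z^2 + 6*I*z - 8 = (z + 2*I)*(z + 4*I)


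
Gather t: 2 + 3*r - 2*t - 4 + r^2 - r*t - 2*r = r^2 + r + t*(-r - 2) - 2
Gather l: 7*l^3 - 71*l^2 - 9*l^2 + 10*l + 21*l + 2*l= 7*l^3 - 80*l^2 + 33*l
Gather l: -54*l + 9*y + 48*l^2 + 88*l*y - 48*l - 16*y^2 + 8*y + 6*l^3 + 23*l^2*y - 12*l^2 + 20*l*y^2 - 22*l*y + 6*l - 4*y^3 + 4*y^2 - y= 6*l^3 + l^2*(23*y + 36) + l*(20*y^2 + 66*y - 96) - 4*y^3 - 12*y^2 + 16*y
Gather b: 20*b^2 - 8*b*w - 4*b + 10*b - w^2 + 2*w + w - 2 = 20*b^2 + b*(6 - 8*w) - w^2 + 3*w - 2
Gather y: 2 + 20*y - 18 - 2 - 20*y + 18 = 0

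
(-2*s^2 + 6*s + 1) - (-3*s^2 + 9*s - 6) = s^2 - 3*s + 7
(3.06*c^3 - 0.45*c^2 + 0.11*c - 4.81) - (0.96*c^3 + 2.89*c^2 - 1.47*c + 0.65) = 2.1*c^3 - 3.34*c^2 + 1.58*c - 5.46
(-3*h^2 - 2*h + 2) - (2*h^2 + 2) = -5*h^2 - 2*h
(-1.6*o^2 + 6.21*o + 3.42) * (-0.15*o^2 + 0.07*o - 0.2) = 0.24*o^4 - 1.0435*o^3 + 0.2417*o^2 - 1.0026*o - 0.684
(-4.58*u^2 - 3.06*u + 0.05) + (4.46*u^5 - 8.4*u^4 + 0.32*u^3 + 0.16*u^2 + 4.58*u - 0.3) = 4.46*u^5 - 8.4*u^4 + 0.32*u^3 - 4.42*u^2 + 1.52*u - 0.25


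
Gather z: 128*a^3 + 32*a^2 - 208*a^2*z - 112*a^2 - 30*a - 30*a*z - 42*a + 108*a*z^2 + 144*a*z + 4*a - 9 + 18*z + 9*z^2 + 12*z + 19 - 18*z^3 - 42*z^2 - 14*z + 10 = 128*a^3 - 80*a^2 - 68*a - 18*z^3 + z^2*(108*a - 33) + z*(-208*a^2 + 114*a + 16) + 20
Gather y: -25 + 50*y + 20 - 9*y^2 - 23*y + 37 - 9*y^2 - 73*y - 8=-18*y^2 - 46*y + 24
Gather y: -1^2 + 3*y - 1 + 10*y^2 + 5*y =10*y^2 + 8*y - 2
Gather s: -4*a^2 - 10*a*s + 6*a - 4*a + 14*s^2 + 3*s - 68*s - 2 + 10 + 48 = -4*a^2 + 2*a + 14*s^2 + s*(-10*a - 65) + 56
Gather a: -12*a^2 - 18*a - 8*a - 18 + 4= -12*a^2 - 26*a - 14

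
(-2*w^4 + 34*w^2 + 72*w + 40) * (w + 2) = -2*w^5 - 4*w^4 + 34*w^3 + 140*w^2 + 184*w + 80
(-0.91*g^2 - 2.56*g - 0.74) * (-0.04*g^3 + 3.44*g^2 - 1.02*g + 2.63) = 0.0364*g^5 - 3.028*g^4 - 7.8486*g^3 - 2.3277*g^2 - 5.978*g - 1.9462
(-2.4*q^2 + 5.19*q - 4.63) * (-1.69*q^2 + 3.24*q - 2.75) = 4.056*q^4 - 16.5471*q^3 + 31.2403*q^2 - 29.2737*q + 12.7325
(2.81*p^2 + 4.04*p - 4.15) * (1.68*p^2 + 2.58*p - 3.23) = 4.7208*p^4 + 14.037*p^3 - 5.6251*p^2 - 23.7562*p + 13.4045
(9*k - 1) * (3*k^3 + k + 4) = 27*k^4 - 3*k^3 + 9*k^2 + 35*k - 4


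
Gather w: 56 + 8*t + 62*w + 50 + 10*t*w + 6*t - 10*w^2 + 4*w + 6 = 14*t - 10*w^2 + w*(10*t + 66) + 112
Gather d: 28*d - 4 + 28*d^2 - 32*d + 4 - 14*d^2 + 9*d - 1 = 14*d^2 + 5*d - 1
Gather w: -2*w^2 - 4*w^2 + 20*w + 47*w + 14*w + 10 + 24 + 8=-6*w^2 + 81*w + 42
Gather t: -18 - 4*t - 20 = -4*t - 38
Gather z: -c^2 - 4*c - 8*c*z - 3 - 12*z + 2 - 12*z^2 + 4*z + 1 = -c^2 - 4*c - 12*z^2 + z*(-8*c - 8)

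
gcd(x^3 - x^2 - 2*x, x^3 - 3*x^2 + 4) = x^2 - x - 2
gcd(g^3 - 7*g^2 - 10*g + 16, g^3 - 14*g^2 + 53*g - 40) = g^2 - 9*g + 8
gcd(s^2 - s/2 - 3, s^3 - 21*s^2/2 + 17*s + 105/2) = s + 3/2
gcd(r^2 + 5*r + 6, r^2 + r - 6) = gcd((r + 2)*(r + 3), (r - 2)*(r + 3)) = r + 3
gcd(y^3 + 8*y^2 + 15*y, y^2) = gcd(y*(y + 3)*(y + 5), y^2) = y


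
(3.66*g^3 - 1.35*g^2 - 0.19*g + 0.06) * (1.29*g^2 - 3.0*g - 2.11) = 4.7214*g^5 - 12.7215*g^4 - 3.9177*g^3 + 3.4959*g^2 + 0.2209*g - 0.1266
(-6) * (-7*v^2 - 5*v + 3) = 42*v^2 + 30*v - 18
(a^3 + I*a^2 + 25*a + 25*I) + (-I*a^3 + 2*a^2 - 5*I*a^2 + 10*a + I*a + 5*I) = a^3 - I*a^3 + 2*a^2 - 4*I*a^2 + 35*a + I*a + 30*I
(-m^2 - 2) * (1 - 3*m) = 3*m^3 - m^2 + 6*m - 2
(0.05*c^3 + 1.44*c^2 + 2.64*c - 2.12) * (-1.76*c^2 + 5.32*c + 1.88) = -0.088*c^5 - 2.2684*c^4 + 3.1084*c^3 + 20.4832*c^2 - 6.3152*c - 3.9856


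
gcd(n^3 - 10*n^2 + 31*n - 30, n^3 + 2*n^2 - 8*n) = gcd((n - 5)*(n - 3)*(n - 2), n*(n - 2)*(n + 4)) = n - 2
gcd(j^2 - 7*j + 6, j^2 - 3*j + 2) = j - 1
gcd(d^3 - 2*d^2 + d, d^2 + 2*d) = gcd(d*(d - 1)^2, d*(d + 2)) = d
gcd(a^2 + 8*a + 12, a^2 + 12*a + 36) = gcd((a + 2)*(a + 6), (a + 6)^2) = a + 6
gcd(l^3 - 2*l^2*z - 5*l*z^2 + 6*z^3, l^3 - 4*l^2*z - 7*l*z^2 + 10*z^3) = -l^2 - l*z + 2*z^2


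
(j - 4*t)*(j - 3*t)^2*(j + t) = j^4 - 9*j^3*t + 23*j^2*t^2 - 3*j*t^3 - 36*t^4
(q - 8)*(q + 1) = q^2 - 7*q - 8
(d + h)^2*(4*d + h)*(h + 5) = 4*d^3*h + 20*d^3 + 9*d^2*h^2 + 45*d^2*h + 6*d*h^3 + 30*d*h^2 + h^4 + 5*h^3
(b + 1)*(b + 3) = b^2 + 4*b + 3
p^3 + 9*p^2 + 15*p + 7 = (p + 1)^2*(p + 7)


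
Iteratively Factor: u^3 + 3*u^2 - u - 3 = (u + 3)*(u^2 - 1) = (u - 1)*(u + 3)*(u + 1)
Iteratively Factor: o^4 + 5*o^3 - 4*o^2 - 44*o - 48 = (o + 2)*(o^3 + 3*o^2 - 10*o - 24) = (o - 3)*(o + 2)*(o^2 + 6*o + 8) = (o - 3)*(o + 2)^2*(o + 4)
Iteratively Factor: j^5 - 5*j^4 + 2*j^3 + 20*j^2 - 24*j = (j)*(j^4 - 5*j^3 + 2*j^2 + 20*j - 24) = j*(j - 2)*(j^3 - 3*j^2 - 4*j + 12) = j*(j - 2)^2*(j^2 - j - 6) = j*(j - 3)*(j - 2)^2*(j + 2)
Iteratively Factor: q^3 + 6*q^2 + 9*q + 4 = (q + 1)*(q^2 + 5*q + 4) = (q + 1)^2*(q + 4)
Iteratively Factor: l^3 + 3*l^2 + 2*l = (l)*(l^2 + 3*l + 2) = l*(l + 1)*(l + 2)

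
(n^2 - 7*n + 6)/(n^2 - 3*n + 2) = (n - 6)/(n - 2)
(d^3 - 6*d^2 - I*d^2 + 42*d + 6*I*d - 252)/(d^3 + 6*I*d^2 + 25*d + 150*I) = (d^2 - d*(6 + 7*I) + 42*I)/(d^2 + 25)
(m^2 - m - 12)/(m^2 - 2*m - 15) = (m - 4)/(m - 5)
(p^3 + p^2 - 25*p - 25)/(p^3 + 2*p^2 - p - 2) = (p^2 - 25)/(p^2 + p - 2)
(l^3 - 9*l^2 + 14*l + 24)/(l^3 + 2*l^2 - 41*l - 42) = (l - 4)/(l + 7)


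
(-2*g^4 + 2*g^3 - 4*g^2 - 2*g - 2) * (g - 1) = -2*g^5 + 4*g^4 - 6*g^3 + 2*g^2 + 2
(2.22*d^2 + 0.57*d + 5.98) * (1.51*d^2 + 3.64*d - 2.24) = 3.3522*d^4 + 8.9415*d^3 + 6.1318*d^2 + 20.4904*d - 13.3952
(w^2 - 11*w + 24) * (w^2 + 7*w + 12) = w^4 - 4*w^3 - 41*w^2 + 36*w + 288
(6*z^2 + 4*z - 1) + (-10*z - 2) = 6*z^2 - 6*z - 3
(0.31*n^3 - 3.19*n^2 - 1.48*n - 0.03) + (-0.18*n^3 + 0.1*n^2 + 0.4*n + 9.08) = 0.13*n^3 - 3.09*n^2 - 1.08*n + 9.05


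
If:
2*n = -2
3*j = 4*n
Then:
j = -4/3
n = -1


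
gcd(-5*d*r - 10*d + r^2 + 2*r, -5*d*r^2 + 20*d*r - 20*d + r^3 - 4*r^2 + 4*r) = -5*d + r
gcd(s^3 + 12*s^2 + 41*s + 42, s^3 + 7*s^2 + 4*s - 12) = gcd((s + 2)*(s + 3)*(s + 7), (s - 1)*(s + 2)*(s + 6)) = s + 2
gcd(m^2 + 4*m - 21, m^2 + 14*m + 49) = m + 7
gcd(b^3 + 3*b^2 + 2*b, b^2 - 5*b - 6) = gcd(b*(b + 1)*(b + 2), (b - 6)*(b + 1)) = b + 1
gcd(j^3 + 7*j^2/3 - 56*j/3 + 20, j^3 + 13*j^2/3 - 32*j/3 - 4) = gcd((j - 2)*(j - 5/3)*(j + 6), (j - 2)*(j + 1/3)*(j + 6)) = j^2 + 4*j - 12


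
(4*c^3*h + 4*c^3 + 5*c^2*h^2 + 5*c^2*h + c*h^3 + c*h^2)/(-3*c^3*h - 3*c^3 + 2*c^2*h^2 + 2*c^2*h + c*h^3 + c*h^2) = (-4*c^2 - 5*c*h - h^2)/(3*c^2 - 2*c*h - h^2)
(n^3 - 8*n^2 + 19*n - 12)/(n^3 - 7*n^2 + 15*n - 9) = (n - 4)/(n - 3)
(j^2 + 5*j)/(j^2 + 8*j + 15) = j/(j + 3)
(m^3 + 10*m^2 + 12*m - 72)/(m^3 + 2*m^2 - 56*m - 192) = (m^2 + 4*m - 12)/(m^2 - 4*m - 32)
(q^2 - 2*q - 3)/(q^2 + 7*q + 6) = (q - 3)/(q + 6)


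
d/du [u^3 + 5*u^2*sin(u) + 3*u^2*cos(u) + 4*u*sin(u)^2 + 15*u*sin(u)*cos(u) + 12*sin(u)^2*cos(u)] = -3*u^2*sin(u) + 5*u^2*cos(u) + 3*u^2 + 10*u*sin(u) + 4*u*sin(2*u) + 6*u*cos(u) + 15*u*cos(2*u) - 3*sin(u) + 15*sin(2*u)/2 + 9*sin(3*u) - 2*cos(2*u) + 2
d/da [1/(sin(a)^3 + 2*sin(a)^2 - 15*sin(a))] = (-3*cos(a) - 4/tan(a) + 15*cos(a)/sin(a)^2)/((sin(a) - 3)^2*(sin(a) + 5)^2)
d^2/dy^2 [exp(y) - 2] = exp(y)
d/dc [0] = 0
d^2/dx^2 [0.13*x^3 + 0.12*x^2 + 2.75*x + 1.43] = 0.78*x + 0.24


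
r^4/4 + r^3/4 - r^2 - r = r*(r/4 + 1/2)*(r - 2)*(r + 1)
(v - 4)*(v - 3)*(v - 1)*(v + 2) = v^4 - 6*v^3 + 3*v^2 + 26*v - 24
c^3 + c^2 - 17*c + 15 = (c - 3)*(c - 1)*(c + 5)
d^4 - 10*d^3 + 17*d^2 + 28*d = d*(d - 7)*(d - 4)*(d + 1)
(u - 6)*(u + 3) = u^2 - 3*u - 18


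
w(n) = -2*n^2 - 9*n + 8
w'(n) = -4*n - 9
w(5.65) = -106.70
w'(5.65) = -31.60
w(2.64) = -29.70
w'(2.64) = -19.56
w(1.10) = -4.32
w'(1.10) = -13.40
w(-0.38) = 11.13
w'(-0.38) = -7.48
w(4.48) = -72.46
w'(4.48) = -26.92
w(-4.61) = 6.99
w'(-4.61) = 9.44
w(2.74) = -31.68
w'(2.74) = -19.96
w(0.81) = -0.60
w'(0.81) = -12.24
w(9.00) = -235.00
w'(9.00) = -45.00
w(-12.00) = -172.00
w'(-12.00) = 39.00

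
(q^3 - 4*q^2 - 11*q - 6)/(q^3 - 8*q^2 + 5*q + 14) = (q^2 - 5*q - 6)/(q^2 - 9*q + 14)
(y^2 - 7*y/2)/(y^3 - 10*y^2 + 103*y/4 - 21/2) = 2*y/(2*y^2 - 13*y + 6)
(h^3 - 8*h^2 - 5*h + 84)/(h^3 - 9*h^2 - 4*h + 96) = (h - 7)/(h - 8)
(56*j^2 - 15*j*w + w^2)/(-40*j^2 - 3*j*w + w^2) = (-7*j + w)/(5*j + w)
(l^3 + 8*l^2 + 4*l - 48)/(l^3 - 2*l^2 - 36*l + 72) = (l + 4)/(l - 6)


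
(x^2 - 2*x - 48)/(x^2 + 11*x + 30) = (x - 8)/(x + 5)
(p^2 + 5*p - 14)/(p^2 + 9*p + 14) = (p - 2)/(p + 2)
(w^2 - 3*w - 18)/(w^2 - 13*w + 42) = (w + 3)/(w - 7)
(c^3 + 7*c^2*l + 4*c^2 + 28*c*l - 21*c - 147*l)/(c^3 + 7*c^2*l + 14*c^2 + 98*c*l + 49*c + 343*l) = (c - 3)/(c + 7)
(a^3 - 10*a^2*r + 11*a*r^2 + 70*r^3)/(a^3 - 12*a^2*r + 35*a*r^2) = (a + 2*r)/a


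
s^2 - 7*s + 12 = (s - 4)*(s - 3)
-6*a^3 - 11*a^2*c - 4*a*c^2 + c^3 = (-6*a + c)*(a + c)^2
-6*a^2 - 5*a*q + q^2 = (-6*a + q)*(a + q)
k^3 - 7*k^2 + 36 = (k - 6)*(k - 3)*(k + 2)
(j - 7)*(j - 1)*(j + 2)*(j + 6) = j^4 - 45*j^2 - 40*j + 84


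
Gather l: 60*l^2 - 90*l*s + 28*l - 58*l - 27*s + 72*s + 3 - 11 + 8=60*l^2 + l*(-90*s - 30) + 45*s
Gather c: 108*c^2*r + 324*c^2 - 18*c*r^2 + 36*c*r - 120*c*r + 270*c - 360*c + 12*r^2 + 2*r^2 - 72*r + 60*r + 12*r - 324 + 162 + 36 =c^2*(108*r + 324) + c*(-18*r^2 - 84*r - 90) + 14*r^2 - 126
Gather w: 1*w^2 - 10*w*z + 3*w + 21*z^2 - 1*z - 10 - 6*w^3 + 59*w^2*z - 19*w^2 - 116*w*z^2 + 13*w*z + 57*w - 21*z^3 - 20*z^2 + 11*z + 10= -6*w^3 + w^2*(59*z - 18) + w*(-116*z^2 + 3*z + 60) - 21*z^3 + z^2 + 10*z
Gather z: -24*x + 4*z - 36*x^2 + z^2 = -36*x^2 - 24*x + z^2 + 4*z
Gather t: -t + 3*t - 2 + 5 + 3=2*t + 6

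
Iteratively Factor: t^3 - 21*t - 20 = (t + 4)*(t^2 - 4*t - 5) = (t - 5)*(t + 4)*(t + 1)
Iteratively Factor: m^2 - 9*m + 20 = (m - 5)*(m - 4)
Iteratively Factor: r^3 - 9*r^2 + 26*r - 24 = (r - 3)*(r^2 - 6*r + 8) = (r - 3)*(r - 2)*(r - 4)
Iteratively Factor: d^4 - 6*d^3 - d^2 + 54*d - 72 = (d + 3)*(d^3 - 9*d^2 + 26*d - 24) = (d - 4)*(d + 3)*(d^2 - 5*d + 6) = (d - 4)*(d - 3)*(d + 3)*(d - 2)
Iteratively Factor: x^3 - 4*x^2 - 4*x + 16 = (x + 2)*(x^2 - 6*x + 8) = (x - 2)*(x + 2)*(x - 4)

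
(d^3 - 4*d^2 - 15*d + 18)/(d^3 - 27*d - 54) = (d - 1)/(d + 3)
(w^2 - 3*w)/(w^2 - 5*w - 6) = w*(3 - w)/(-w^2 + 5*w + 6)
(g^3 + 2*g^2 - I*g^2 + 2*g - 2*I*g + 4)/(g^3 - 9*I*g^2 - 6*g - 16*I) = (g + 2)/(g - 8*I)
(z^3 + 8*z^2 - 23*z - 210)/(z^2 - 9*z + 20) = (z^2 + 13*z + 42)/(z - 4)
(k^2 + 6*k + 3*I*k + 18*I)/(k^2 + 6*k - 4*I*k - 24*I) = (k + 3*I)/(k - 4*I)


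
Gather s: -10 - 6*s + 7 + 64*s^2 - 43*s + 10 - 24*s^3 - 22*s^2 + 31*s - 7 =-24*s^3 + 42*s^2 - 18*s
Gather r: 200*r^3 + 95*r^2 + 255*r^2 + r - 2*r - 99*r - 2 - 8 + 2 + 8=200*r^3 + 350*r^2 - 100*r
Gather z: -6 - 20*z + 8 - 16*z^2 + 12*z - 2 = -16*z^2 - 8*z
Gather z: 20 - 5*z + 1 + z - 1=20 - 4*z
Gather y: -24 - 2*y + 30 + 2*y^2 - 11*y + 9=2*y^2 - 13*y + 15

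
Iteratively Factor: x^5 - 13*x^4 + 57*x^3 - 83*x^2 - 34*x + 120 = (x + 1)*(x^4 - 14*x^3 + 71*x^2 - 154*x + 120) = (x - 4)*(x + 1)*(x^3 - 10*x^2 + 31*x - 30) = (x - 5)*(x - 4)*(x + 1)*(x^2 - 5*x + 6) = (x - 5)*(x - 4)*(x - 2)*(x + 1)*(x - 3)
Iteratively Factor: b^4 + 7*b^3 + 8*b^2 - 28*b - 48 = (b - 2)*(b^3 + 9*b^2 + 26*b + 24) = (b - 2)*(b + 2)*(b^2 + 7*b + 12) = (b - 2)*(b + 2)*(b + 3)*(b + 4)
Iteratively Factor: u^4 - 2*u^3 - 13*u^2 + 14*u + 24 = (u + 3)*(u^3 - 5*u^2 + 2*u + 8) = (u - 4)*(u + 3)*(u^2 - u - 2) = (u - 4)*(u - 2)*(u + 3)*(u + 1)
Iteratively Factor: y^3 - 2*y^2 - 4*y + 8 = (y + 2)*(y^2 - 4*y + 4) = (y - 2)*(y + 2)*(y - 2)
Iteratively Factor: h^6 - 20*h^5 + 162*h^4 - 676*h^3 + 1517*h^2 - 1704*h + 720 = (h - 4)*(h^5 - 16*h^4 + 98*h^3 - 284*h^2 + 381*h - 180) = (h - 5)*(h - 4)*(h^4 - 11*h^3 + 43*h^2 - 69*h + 36) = (h - 5)*(h - 4)*(h - 3)*(h^3 - 8*h^2 + 19*h - 12) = (h - 5)*(h - 4)*(h - 3)*(h - 1)*(h^2 - 7*h + 12) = (h - 5)*(h - 4)*(h - 3)^2*(h - 1)*(h - 4)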